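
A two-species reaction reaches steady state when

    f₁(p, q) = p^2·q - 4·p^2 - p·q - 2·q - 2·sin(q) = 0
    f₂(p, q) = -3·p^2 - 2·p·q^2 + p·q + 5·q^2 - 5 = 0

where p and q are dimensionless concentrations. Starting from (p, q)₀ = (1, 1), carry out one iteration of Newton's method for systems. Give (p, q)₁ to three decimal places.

At (1, 1): F = (-7.68294, -4.000).
Jacobian J = [[2·p·q - 8·p - q, p^2 - p - 2·cos(q) - 2], [-6·p - 2·q^2 + q, -4·p·q + p + 10·q]].
At the point, J = [[-7.000, -3.08060], [-7.000, 7.000]] (det J = -70.56423).
Solving J·Δ = −F gives Δ = (-0.937, -0.365).
Then the next iterate is (p, q)₁ = (0.063, 0.635).

(0.063, 0.635)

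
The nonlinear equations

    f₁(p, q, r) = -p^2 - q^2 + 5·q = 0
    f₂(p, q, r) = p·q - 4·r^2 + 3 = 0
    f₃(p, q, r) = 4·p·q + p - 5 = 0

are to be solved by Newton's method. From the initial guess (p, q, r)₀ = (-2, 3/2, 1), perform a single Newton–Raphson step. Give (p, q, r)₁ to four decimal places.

(-1.3913, -0.3424, 1.0747)

At (-2, 3/2, 1): F = (1.2500, -4.0000, -19.0000).
Jacobian J = [[-2·p, -2·q + 5, 0], [q, p, -8·r], [4·q + 1, 4·p, 0]].
At the point, J = [[4.0000, 2.0000, 0.0000], [1.5000, -2.0000, -8.0000], [7.0000, -8.0000, 0.0000]] (det J = -368.0000).
Solving J·Δ = −F gives Δ = (0.6087, -1.8424, 0.0747).
Then the next iterate is (p, q, r)₁ = (-1.3913, -0.3424, 1.0747).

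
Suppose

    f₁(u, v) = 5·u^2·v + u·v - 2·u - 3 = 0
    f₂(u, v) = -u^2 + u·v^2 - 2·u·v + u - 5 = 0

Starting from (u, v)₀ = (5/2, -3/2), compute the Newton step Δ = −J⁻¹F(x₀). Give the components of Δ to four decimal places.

At (5/2, -3/2): F = (-58.6250, 4.3750).
Jacobian J = [[10·u·v + v - 2, 5·u^2 + u], [-2·u + v^2 - 2·v + 1, 2·u·v - 2·u]].
At the point, J = [[-41.0000, 33.7500], [1.2500, -12.5000]] (det J = 470.3125).
Solving J·Δ = −F gives Δ = (-1.2442, 0.2256).

(-1.2442, 0.2256)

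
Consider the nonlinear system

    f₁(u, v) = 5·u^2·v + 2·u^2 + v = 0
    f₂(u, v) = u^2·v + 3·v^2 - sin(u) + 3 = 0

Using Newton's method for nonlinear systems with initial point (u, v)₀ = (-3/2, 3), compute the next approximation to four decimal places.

(-1.0954, 1.3172)

At (-3/2, 3): F = (41.2500, 37.747495).
Jacobian J = [[10·u·v + 4·u, 5·u^2 + 1], [2·u·v - cos(u), u^2 + 6·v]].
At the point, J = [[-51.0000, 12.2500], [-9.070737, 20.2500]] (det J = -921.633469).
Solving J·Δ = −F gives Δ = (0.4046, -1.6828).
Then the next iterate is (u, v)₁ = (-1.0954, 1.3172).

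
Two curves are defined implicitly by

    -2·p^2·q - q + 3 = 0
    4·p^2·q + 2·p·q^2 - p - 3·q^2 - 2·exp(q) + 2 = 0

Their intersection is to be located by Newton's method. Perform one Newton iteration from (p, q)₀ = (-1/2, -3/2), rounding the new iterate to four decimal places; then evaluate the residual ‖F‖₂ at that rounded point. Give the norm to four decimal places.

At (-1/2, -3/2): F = (5.2500, -8.446260).
Jacobian J = [[-4·p·q, -2·p^2 - 1], [8·p·q + 2·q^2 - 1, 4·p^2 + 4·p·q - 6·q - 2·exp(q)]].
At the point, J = [[-3.0000, -1.5000], [9.5000, 12.553740]] (det J = -23.411219).
Solving J·Δ = −F gives Δ = (2.2740, -1.0481).
Then the next iterate is (p, q)₁ = (1.7740, -2.5481).
Re-evaluating at (1.7740, -2.5481): F = (21.586229, -28.448656), so ‖F‖₂ = 35.7112.

35.7112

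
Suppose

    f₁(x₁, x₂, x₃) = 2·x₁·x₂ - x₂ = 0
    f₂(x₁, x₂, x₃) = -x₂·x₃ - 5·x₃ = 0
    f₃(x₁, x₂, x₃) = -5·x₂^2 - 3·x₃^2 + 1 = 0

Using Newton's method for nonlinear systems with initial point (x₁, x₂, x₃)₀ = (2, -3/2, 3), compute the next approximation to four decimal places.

At (2, -3/2, 3): F = (-4.5000, -10.5000, -37.2500).
Jacobian J = [[2·x₂, 2·x₁ - 1, 0], [0, -x₃, -x₂ - 5], [0, -10·x₂, -6·x₃]].
At the point, J = [[-3.0000, 3.0000, 0.0000], [0.0000, -3.0000, -3.5000], [0.0000, 15.0000, -18.0000]] (det J = -319.5000).
Solving J·Δ = −F gives Δ = (-2.0505, -0.5505, -2.5282).
Then the next iterate is (x₁, x₂, x₃)₁ = (-0.0505, -2.0505, 0.4718).

(-0.0505, -2.0505, 0.4718)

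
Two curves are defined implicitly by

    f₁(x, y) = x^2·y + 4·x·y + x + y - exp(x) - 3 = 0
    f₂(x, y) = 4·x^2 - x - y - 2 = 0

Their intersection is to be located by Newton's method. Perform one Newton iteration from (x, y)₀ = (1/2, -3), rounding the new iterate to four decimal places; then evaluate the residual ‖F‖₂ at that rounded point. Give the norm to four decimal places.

At (1/2, -3): F = (-13.898721, 1.5000).
Jacobian J = [[2·x·y + 4·y - exp(x) + 1, x^2 + 4·x + 1], [8·x - 1, -1]].
At the point, J = [[-15.648721, 3.2500], [3.0000, -1.0000]] (det J = 5.898721).
Solving J·Δ = −F gives Δ = (-1.5298, -3.0893).
Then the next iterate is (x, y)₁ = (-1.0298, -6.0893).
Re-evaluating at (-1.0298, -6.0893): F = (8.149236, 9.361052), so ‖F‖₂ = 12.4113.

12.4113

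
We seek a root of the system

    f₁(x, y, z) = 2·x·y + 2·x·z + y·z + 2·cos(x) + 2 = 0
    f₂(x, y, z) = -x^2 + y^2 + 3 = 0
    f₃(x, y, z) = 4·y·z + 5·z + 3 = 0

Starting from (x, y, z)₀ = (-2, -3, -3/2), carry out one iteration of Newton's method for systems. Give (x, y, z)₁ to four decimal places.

(-0.4179, -0.6119, -1.6183)

At (-2, -3, -3/2): F = (23.667706, 8.0000, 13.5000).
Jacobian J = [[2·y + 2·z - 2·sin(x), 2·x + z, 2·x + y], [-2·x, 2·y, 0], [0, 4·z, 4·y + 5]].
At the point, J = [[-7.181405, -5.5000, -7.0000], [4.0000, -6.0000, 0.0000], [0.0000, -6.0000, -7.0000]] (det J = -287.619016).
Solving J·Δ = −F gives Δ = (1.5821, 2.3881, -0.1183).
Then the next iterate is (x, y, z)₁ = (-0.4179, -0.6119, -1.6183).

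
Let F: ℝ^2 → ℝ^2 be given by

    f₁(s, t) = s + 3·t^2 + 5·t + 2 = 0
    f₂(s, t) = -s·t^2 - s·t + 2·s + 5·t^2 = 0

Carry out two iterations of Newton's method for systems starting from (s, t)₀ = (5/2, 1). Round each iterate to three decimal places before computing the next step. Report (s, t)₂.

(-1.250, -2.250)

At (5/2, 1): F = (12.500, 5.000).
Jacobian J = [[1, 6·t + 5], [-t^2 - t + 2, -2·s·t - s + 10·t]].
At the point, J = [[1.000, 11.000], [0.000, 2.500]] (det J = 2.500).
Solving J·Δ = −F gives Δ = (9.500, -2.000).
Then the next iterate is (s, t)₁ = (12.000, -1.000).
Round to (12.000, -1.000) and repeat: F = (12.000, 29.000), J = [[1.000, -1.000], [2.000, 2.000]].
Δ = (-13.250, -1.250), so (s, t)₂ = (-1.250, -2.250).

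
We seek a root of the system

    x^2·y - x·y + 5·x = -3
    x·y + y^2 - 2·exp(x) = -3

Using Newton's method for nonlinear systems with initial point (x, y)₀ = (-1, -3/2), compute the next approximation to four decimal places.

(-0.7622, -0.1293)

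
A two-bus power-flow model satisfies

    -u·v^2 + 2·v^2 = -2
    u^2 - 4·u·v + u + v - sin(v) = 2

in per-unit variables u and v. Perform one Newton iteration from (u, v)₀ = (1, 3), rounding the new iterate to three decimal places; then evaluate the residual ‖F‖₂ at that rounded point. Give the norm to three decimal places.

3.213

At (1, 3): F = (11.000, -9.14112).
Jacobian J = [[-v^2, -2·u·v + 4·v], [2·u - 4·v + 1, -4·u - cos(v) + 1]].
At the point, J = [[-9.000, 6.000], [-9.000, -2.01001]] (det J = 72.09007).
Solving J·Δ = −F gives Δ = (-0.454, -2.514).
Then the next iterate is (u, v)₁ = (0.546, 0.486).
Re-evaluating at (0.546, 0.486): F = (2.34343, -2.19840), so ‖F‖₂ = 3.213.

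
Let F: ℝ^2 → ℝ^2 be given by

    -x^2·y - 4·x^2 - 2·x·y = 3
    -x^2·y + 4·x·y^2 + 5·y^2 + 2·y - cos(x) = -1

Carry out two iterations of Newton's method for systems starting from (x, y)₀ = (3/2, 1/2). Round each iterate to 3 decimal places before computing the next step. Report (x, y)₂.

At (3/2, 1/2): F = (-14.625, 3.55426).
Jacobian J = [[-2·x·y - 8·x - 2·y, -x^2 - 2·x], [-2·x·y + 4·y^2 + sin(x), -x^2 + 8·x·y + 10·y + 2]].
At the point, J = [[-14.500, -5.250], [0.49749, 10.750]] (det J = -153.26315).
Solving J·Δ = −F gives Δ = (-0.904, -0.289).
Then the next iterate is (x, y)₁ = (0.596, 0.211).
Round to (0.596, 0.211) and repeat: F = (-4.74733, 0.84820), J = [[-5.44151, -1.54722], [0.48791, 4.76083]].
Δ = (-0.846, -0.091), so (x, y)₂ = (-0.250, 0.120).

(-0.250, 0.120)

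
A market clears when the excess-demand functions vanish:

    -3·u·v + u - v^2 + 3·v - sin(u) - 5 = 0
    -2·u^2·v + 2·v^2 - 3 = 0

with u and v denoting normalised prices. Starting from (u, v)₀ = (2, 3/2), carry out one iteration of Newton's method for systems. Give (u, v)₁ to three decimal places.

(1.367, 0.049)

At (2, 3/2): F = (-10.65930, -10.500).
Jacobian J = [[-3·v - cos(u) + 1, -3·u - 2·v + 3], [-4·u·v, -2·u^2 + 4·v]].
At the point, J = [[-3.08385, -6.000], [-12.000, -2.000]] (det J = -65.83229).
Solving J·Δ = −F gives Δ = (-0.633, -1.451).
Then the next iterate is (u, v)₁ = (1.367, 0.049).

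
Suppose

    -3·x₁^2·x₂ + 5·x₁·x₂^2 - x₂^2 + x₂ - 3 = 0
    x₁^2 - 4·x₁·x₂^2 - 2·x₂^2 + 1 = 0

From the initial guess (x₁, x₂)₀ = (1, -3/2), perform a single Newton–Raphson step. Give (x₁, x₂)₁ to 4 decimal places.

At (1, -3/2): F = (9.0000, -11.5000).
Jacobian J = [[-6·x₁·x₂ + 5·x₂^2, -3·x₁^2 + 10·x₁·x₂ - 2·x₂ + 1], [2·x₁ - 4·x₂^2, -8·x₁·x₂ - 4·x₂]].
At the point, J = [[20.2500, -14.0000], [-7.0000, 18.0000]] (det J = 266.5000).
Solving J·Δ = −F gives Δ = (-0.0038, 0.6374).
Then the next iterate is (x₁, x₂)₁ = (0.9962, -0.8626).

(0.9962, -0.8626)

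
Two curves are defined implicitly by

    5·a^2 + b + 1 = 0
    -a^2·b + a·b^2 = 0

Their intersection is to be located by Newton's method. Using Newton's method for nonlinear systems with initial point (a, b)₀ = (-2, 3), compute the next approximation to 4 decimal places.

(-0.8161, 2.6789)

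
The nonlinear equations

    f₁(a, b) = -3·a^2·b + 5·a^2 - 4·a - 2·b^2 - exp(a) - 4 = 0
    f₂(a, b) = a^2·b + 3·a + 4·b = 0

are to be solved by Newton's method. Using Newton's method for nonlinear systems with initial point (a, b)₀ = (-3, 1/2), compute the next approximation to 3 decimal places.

(-1.668, 0.692)

At (-3, 1/2): F = (38.95021, -2.500).
Jacobian J = [[-6·a·b + 10·a - exp(a) - 4, -3·a^2 - 4·b], [2·a·b + 3, a^2 + 4]].
At the point, J = [[-25.04979, -29.000], [0.000, 13.000]] (det J = -325.64723).
Solving J·Δ = −F gives Δ = (1.332, 0.192).
Then the next iterate is (a, b)₁ = (-1.668, 0.692).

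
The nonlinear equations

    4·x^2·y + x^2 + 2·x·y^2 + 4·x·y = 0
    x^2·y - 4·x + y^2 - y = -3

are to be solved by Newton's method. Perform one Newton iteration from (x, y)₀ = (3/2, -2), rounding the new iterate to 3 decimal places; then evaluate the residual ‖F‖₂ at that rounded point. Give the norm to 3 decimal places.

At (3/2, -2): F = (-15.750, -1.500).
Jacobian J = [[8·x·y + 2·x + 2·y^2 + 4·y, 4·x^2 + 4·x·y + 4·x], [2·x·y - 4, x^2 + 2·y - 1]].
At the point, J = [[-21.000, 3.000], [-10.000, -2.750]] (det J = 87.750).
Solving J·Δ = −F gives Δ = (-0.545, 1.436).
Then the next iterate is (x, y)₁ = (0.955, -0.564).
Re-evaluating at (0.955, -0.564): F = (-2.69242, -0.45229), so ‖F‖₂ = 2.730.

2.730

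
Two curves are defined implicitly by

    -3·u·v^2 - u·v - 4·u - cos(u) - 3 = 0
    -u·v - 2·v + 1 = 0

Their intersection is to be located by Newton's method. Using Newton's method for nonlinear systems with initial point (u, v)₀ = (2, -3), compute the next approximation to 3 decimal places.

At (2, -3): F = (-58.58385, 13.000).
Jacobian J = [[-3·v^2 - v + sin(u) - 4, -6·u·v - u], [-v, -u - 2]].
At the point, J = [[-27.09070, 34.000], [3.000, -4.000]] (det J = 6.36281).
Solving J·Δ = −F gives Δ = (32.637, 27.728).
Then the next iterate is (u, v)₁ = (34.637, 24.728).

(34.637, 24.728)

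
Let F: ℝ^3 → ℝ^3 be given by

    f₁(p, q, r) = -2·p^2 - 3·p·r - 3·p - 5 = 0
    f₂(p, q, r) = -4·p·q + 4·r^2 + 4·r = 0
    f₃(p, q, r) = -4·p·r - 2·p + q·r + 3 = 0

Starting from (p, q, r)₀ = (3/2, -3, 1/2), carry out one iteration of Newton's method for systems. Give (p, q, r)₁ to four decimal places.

At (3/2, -3, 1/2): F = (-16.2500, 21.0000, -4.5000).
Jacobian J = [[-4·p - 3·r - 3, 0, -3·p], [-4·q, -4·p, 8·r + 4], [-4·r - 2, r, -4·p + q]].
At the point, J = [[-10.5000, 0.0000, -4.5000], [12.0000, -6.0000, 8.0000], [-4.0000, 0.5000, -9.0000]] (det J = -444.0000).
Solving J·Δ = −F gives Δ = (-1.6627, 0.5327, 0.2686).
Then the next iterate is (p, q, r)₁ = (-0.1627, -2.4673, 0.7686).

(-0.1627, -2.4673, 0.7686)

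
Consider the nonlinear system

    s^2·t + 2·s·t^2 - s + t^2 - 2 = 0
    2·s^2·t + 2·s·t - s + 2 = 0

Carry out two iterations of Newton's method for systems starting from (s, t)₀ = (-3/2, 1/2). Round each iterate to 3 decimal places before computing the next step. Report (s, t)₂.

(-1.852, -1.337)

At (-3/2, 1/2): F = (0.125, 4.250).
Jacobian J = [[2·s·t + 2·t^2 - 1, s^2 + 4·s·t + 2·t], [4·s·t + 2·t - 1, 2·s^2 + 2·s]].
At the point, J = [[-2.000, 0.250], [-3.000, 1.500]] (det J = -2.250).
Solving J·Δ = −F gives Δ = (-0.389, -3.611).
Then the next iterate is (s, t)₁ = (-1.889, -3.111).
Round to (-1.889, -3.111) and repeat: F = (-38.09842, -6.55974), J = [[30.110, 20.85304], [16.28472, 3.35864]].
Δ = (0.037, 1.774), so (s, t)₂ = (-1.852, -1.337).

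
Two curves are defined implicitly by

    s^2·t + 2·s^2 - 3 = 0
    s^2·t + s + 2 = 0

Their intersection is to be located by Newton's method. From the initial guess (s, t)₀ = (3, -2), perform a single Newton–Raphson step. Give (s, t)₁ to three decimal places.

At (3, -2): F = (-3.000, -13.000).
Jacobian J = [[2·s·t + 4·s, s^2], [2·s·t + 1, s^2]].
At the point, J = [[0.000, 9.000], [-11.000, 9.000]] (det J = 99.000).
Solving J·Δ = −F gives Δ = (-0.909, 0.333).
Then the next iterate is (s, t)₁ = (2.091, -1.667).

(2.091, -1.667)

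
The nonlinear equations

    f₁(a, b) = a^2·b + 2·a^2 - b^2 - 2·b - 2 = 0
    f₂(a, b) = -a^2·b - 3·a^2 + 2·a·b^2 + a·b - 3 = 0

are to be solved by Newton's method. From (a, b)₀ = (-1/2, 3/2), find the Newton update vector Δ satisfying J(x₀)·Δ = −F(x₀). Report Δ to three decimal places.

(0.158, -1.458)

At (-1/2, 3/2): F = (-6.375, -7.125).
Jacobian J = [[2·a·b + 4·a, a^2 - 2·b - 2], [-2·a·b - 6·a + 2·b^2 + b, -a^2 + 4·a·b + a]].
At the point, J = [[-3.500, -4.750], [10.500, -3.750]] (det J = 63.000).
Solving J·Δ = −F gives Δ = (0.158, -1.458).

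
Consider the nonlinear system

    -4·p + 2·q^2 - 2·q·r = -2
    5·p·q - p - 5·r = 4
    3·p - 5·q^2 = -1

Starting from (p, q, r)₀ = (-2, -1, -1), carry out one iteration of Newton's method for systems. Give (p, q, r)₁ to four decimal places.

(0.0000, -0.6000, -1.6000)

At (-2, -1, -1): F = (10.0000, 13.0000, -10.0000).
Jacobian J = [[-4, 4·q - 2·r, -2·q], [5·q - 1, 5·p, -5], [3, -10·q, 0]].
At the point, J = [[-4.0000, -2.0000, 2.0000], [-6.0000, -10.0000, -5.0000], [3.0000, 10.0000, 0.0000]] (det J = -230.0000).
Solving J·Δ = −F gives Δ = (2.0000, 0.4000, -0.6000).
Then the next iterate is (p, q, r)₁ = (0.0000, -0.6000, -1.6000).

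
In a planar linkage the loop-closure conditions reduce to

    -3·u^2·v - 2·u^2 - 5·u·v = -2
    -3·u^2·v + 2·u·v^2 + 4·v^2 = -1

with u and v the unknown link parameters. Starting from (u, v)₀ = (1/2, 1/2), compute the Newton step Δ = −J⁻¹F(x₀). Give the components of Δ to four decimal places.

At (1/2, 1/2): F = (-0.1250, 1.8750).
Jacobian J = [[-6·u·v - 4·u - 5·v, -3·u^2 - 5·u], [-6·u·v + 2·v^2, -3·u^2 + 4·u·v + 8·v]].
At the point, J = [[-6.0000, -3.2500], [-1.0000, 4.2500]] (det J = -28.7500).
Solving J·Δ = −F gives Δ = (0.1935, -0.3957).

(0.1935, -0.3957)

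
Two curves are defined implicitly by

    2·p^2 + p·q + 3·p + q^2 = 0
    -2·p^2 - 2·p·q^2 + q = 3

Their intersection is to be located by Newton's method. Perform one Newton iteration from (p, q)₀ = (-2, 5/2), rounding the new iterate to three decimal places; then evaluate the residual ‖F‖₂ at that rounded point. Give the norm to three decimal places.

At (-2, 5/2): F = (3.250, 16.500).
Jacobian J = [[4·p + q + 3, p + 2·q], [-4·p - 2·q^2, -4·p·q + 1]].
At the point, J = [[-2.500, 3.000], [-4.500, 21.000]] (det J = -39.000).
Solving J·Δ = −F gives Δ = (0.481, -0.683).
Then the next iterate is (p, q)₁ = (-1.519, 1.817).
Re-evaluating at (-1.519, 1.817): F = (0.59919, 4.23220), so ‖F‖₂ = 4.274.

4.274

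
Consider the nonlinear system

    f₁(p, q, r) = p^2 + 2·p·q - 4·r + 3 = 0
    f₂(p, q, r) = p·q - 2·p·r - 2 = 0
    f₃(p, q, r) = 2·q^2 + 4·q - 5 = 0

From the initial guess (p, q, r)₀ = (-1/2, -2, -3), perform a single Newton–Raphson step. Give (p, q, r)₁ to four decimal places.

At (-1/2, -2, -3): F = (17.2500, -4.0000, -5.0000).
Jacobian J = [[2·p + 2·q, 2·p, -4], [q - 2·r, p, -2·p], [0, 4·q + 4, 0]].
At the point, J = [[-5.0000, -1.0000, -4.0000], [4.0000, -0.5000, 1.0000], [0.0000, -4.0000, 0.0000]] (det J = 44.0000).
Solving J·Δ = −F gives Δ = (-0.4545, -1.2500, 5.1932).
Then the next iterate is (p, q, r)₁ = (-0.9545, -3.2500, 2.1932).

(-0.9545, -3.2500, 2.1932)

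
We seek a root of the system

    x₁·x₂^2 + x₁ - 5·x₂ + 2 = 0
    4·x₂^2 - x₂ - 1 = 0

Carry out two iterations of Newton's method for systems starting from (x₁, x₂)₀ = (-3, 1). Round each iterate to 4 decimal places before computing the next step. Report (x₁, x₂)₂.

(0.8065, 0.6450)

At (-3, 1): F = (-9.0000, 2.0000).
Jacobian J = [[x₂^2 + 1, 2·x₁·x₂ - 5], [0, 8·x₂ - 1]].
At the point, J = [[2.0000, -11.0000], [0.0000, 7.0000]] (det J = 14.0000).
Solving J·Δ = −F gives Δ = (2.9286, -0.2857).
Then the next iterate is (x₁, x₂)₁ = (-0.0714, 0.7143).
Round to (-0.0714, 0.7143) and repeat: F = (-1.679330, 0.326598), J = [[1.510224, -5.102002], [0.0000, 4.7144]].
Δ = (0.8779, -0.0693), so (x₁, x₂)₂ = (0.8065, 0.6450).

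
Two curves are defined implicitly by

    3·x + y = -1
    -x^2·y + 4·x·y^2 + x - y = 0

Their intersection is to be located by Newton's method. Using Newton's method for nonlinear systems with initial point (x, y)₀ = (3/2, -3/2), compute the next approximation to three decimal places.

(0.160, -1.479)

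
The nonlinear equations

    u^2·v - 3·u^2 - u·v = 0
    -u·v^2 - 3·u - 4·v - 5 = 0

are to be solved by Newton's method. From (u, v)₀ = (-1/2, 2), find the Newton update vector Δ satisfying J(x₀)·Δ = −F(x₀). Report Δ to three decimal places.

(-0.776, -2.034)

At (-1/2, 2): F = (0.750, -9.500).
Jacobian J = [[2·u·v - 6·u - v, u^2 - u], [-v^2 - 3, -2·u·v - 4]].
At the point, J = [[-1.000, 0.750], [-7.000, -2.000]] (det J = 7.250).
Solving J·Δ = −F gives Δ = (-0.776, -2.034).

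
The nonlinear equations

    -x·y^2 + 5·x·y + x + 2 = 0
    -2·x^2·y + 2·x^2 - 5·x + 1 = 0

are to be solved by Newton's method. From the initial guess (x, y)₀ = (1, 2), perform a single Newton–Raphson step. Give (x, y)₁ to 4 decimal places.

At (1, 2): F = (9.0000, -6.0000).
Jacobian J = [[-y^2 + 5·y + 1, -2·x·y + 5·x], [-4·x·y + 4·x - 5, -2·x^2]].
At the point, J = [[7.0000, 1.0000], [-9.0000, -2.0000]] (det J = -5.0000).
Solving J·Δ = −F gives Δ = (-2.4000, 7.8000).
Then the next iterate is (x, y)₁ = (-1.4000, 9.8000).

(-1.4000, 9.8000)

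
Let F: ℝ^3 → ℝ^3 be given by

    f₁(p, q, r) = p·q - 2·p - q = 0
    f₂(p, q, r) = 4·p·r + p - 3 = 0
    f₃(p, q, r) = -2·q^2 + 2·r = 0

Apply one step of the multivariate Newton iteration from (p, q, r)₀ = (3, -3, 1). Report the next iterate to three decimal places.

(1.149, -1.629, 0.771)

At (3, -3, 1): F = (-12.000, 12.000, -16.000).
Jacobian J = [[q - 2, p - 1, 0], [4·r + 1, 0, 4·p], [0, -4·q, 2]].
At the point, J = [[-5.000, 2.000, 0.000], [5.000, 0.000, 12.000], [0.000, 12.000, 2.000]] (det J = 700.000).
Solving J·Δ = −F gives Δ = (-1.851, 1.371, -0.229).
Then the next iterate is (p, q, r)₁ = (1.149, -1.629, 0.771).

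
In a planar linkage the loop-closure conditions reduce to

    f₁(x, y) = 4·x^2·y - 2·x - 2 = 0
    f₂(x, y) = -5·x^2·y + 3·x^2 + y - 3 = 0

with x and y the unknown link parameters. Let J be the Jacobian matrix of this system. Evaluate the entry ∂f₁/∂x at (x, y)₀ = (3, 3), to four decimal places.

∂f₁/∂x = 8·x·y - 2.
At (3, 3) this is 70.0000.

70.0000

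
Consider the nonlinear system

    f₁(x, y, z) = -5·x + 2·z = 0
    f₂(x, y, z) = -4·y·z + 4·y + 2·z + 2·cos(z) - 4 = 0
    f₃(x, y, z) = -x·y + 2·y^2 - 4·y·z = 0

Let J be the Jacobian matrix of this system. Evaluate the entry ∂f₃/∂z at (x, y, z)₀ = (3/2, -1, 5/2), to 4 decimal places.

∂f₃/∂z = -4·y.
At (3/2, -1, 5/2) this is 4.0000.

4.0000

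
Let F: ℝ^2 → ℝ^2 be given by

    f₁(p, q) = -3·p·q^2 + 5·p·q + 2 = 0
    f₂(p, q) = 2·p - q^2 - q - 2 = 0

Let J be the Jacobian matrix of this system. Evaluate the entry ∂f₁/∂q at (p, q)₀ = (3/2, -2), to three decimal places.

25.500

∂f₁/∂q = -6·p·q + 5·p.
At (3/2, -2) this is 25.500.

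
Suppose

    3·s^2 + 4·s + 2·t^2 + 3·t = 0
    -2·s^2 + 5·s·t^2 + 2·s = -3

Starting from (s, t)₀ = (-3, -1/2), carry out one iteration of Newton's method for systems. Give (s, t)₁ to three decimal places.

(-1.958, 0.090)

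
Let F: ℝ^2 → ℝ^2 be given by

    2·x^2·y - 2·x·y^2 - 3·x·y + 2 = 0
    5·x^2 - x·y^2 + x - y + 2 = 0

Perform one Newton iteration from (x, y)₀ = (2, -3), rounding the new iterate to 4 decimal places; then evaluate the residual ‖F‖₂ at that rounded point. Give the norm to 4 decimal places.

10.7084

At (2, -3): F = (-40.0000, 9.0000).
Jacobian J = [[4·x·y - 2·y^2 - 3·y, 2·x^2 - 4·x·y - 3·x], [10·x - y^2 + 1, -2·x·y - 1]].
At the point, J = [[-33.0000, 26.0000], [12.0000, 11.0000]] (det J = -675.0000).
Solving J·Δ = −F gives Δ = (-0.9985, 0.2711).
Then the next iterate is (x, y)₁ = (1.0015, -2.7289).
Re-evaluating at (1.0015, -2.7289): F = (-10.191337, 3.287346), so ‖F‖₂ = 10.7084.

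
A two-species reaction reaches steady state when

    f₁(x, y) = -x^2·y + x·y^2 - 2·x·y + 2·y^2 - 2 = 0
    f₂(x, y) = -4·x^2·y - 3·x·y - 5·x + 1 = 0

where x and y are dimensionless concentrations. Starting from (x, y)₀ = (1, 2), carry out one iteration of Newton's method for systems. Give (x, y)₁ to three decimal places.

(0.506, 1.336)

At (1, 2): F = (4.000, -18.000).
Jacobian J = [[-2·x·y + y^2 - 2·y, -x^2 + 2·x·y - 2·x + 4·y], [-8·x·y - 3·y - 5, -4·x^2 - 3·x]].
At the point, J = [[-4.000, 9.000], [-27.000, -7.000]] (det J = 271.000).
Solving J·Δ = −F gives Δ = (-0.494, -0.664).
Then the next iterate is (x, y)₁ = (0.506, 1.336).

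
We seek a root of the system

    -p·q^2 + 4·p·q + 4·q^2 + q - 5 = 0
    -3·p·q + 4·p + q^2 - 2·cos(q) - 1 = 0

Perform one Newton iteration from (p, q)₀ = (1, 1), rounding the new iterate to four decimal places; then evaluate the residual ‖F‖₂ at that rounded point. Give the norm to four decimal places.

0.5818

At (1, 1): F = (3.0000, -0.080605).
Jacobian J = [[-q^2 + 4·q, -2·p·q + 4·p + 8·q + 1], [-3·q + 4, -3·p + 2·q + 2·sin(q)]].
At the point, J = [[3.0000, 11.0000], [1.0000, 0.682942]] (det J = -8.951174).
Solving J·Δ = −F gives Δ = (0.3279, -0.3622).
Then the next iterate is (p, q)₁ = (1.3279, 0.6378).
Re-evaluating at (1.3279, 0.6378): F = (0.112519, 0.570770), so ‖F‖₂ = 0.5818.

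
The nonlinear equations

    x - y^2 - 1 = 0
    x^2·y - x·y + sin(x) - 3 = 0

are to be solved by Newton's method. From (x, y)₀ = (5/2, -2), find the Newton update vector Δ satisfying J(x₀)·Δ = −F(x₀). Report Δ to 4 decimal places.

At (5/2, -2): F = (-2.5000, -9.901528).
Jacobian J = [[1, -2·y], [2·x·y - y + cos(x), x^2 - x]].
At the point, J = [[1.0000, 4.0000], [-8.801144, 3.7500]] (det J = 38.954574).
Solving J·Δ = −F gives Δ = (-0.7761, 0.8190).

(-0.7761, 0.8190)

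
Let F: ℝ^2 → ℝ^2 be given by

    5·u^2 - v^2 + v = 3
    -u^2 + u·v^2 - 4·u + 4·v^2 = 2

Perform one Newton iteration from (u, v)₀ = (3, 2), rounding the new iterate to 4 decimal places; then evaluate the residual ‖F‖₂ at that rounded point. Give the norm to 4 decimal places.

At (3, 2): F = (40.0000, 5.0000).
Jacobian J = [[10·u, -2·v + 1], [-2·u + v^2 - 4, 2·u·v + 8·v]].
At the point, J = [[30.0000, -3.0000], [-6.0000, 28.0000]] (det J = 822.0000).
Solving J·Δ = −F gives Δ = (-1.3808, -0.4745).
Then the next iterate is (u, v)₁ = (1.6192, 1.5255).
Re-evaluating at (1.6192, 1.5255): F = (9.307393, 1.978114), so ‖F‖₂ = 9.5153.

9.5153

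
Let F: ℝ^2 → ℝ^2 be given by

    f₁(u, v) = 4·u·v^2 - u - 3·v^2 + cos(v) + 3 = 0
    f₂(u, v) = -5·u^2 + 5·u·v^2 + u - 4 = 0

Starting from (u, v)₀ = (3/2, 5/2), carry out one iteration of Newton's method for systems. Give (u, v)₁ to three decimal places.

At (3/2, 5/2): F = (19.44886, 33.125).
Jacobian J = [[4·v^2 - 1, 8·u·v - 6·v - sin(v)], [-10·u + 5·v^2 + 1, 10·u·v]].
At the point, J = [[24.000, 14.40153], [17.250, 37.500]] (det J = 651.57364).
Solving J·Δ = −F gives Δ = (-0.387, -0.705).
Then the next iterate is (u, v)₁ = (1.113, 1.795).

(1.113, 1.795)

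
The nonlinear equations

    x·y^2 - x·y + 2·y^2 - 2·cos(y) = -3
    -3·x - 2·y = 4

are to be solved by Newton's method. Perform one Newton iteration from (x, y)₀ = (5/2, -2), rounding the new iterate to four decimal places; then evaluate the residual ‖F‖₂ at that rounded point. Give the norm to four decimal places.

At (5/2, -2): F = (26.832294, -7.5000).
Jacobian J = [[y^2 - y, 2·x·y - x + 4·y + 2·sin(y)], [-3, -2]].
At the point, J = [[6.0000, -22.318595], [-3.0000, -2.0000]] (det J = -78.955785).
Solving J·Δ = −F gives Δ = (-2.7997, 0.4496).
Then the next iterate is (x, y)₁ = (-0.2997, -1.5504).
Re-evaluating at (-0.2997, -1.5504): F = (6.581635, -0.0001), so ‖F‖₂ = 6.5816.

6.5816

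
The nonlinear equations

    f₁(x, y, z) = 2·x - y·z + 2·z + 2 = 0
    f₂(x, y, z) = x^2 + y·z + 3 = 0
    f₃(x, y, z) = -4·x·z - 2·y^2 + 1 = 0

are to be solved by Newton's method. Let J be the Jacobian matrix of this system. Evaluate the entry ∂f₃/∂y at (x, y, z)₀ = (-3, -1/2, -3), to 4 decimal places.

∂f₃/∂y = -4·y.
At (-3, -1/2, -3) this is 2.0000.

2.0000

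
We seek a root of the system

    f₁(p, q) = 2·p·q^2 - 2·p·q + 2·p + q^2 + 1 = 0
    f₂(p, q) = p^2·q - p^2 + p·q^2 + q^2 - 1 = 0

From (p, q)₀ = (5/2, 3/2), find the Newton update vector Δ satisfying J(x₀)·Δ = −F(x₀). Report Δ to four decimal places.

At (5/2, 3/2): F = (12.0000, 10.0000).
Jacobian J = [[2·q^2 - 2·q + 2, 4·p·q - 2·p + 2·q], [2·p·q - 2·p + q^2, p^2 + 2·p·q + 2·q]].
At the point, J = [[3.5000, 13.0000], [4.7500, 16.7500]] (det J = -3.1250).
Solving J·Δ = −F gives Δ = (22.7200, -7.0400).

(22.7200, -7.0400)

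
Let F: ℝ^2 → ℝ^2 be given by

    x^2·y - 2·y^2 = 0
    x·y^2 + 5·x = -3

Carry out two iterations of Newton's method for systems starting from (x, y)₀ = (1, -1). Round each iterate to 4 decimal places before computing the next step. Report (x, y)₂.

(-0.5918, -0.4490)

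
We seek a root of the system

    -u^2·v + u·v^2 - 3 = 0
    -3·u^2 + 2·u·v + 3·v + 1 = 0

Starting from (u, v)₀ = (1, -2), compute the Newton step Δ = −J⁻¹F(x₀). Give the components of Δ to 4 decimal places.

At (1, -2): F = (3.0000, -12.0000).
Jacobian J = [[-2·u·v + v^2, -u^2 + 2·u·v], [-6·u + 2·v, 2·u + 3]].
At the point, J = [[8.0000, -5.0000], [-10.0000, 5.0000]] (det J = -10.0000).
Solving J·Δ = −F gives Δ = (-4.5000, -6.6000).

(-4.5000, -6.6000)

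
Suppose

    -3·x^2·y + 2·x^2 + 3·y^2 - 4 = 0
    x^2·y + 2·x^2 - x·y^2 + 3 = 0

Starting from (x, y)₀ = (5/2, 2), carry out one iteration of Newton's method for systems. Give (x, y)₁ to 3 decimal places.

(1.488, 2.481)

At (5/2, 2): F = (-17.000, 18.000).
Jacobian J = [[-6·x·y + 4·x, -3·x^2 + 6·y], [2·x·y + 4·x - y^2, x^2 - 2·x·y]].
At the point, J = [[-20.000, -6.750], [16.000, -3.750]] (det J = 183.000).
Solving J·Δ = −F gives Δ = (-1.012, 0.481).
Then the next iterate is (x, y)₁ = (1.488, 2.481).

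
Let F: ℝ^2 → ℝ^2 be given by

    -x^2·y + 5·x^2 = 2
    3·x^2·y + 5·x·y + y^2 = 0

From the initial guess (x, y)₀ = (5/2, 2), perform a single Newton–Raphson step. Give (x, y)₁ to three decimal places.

(1.208, 1.579)

At (5/2, 2): F = (16.750, 66.500).
Jacobian J = [[-2·x·y + 10·x, -x^2], [6·x·y + 5·y, 3·x^2 + 5·x + 2·y]].
At the point, J = [[15.000, -6.250], [40.000, 35.250]] (det J = 778.750).
Solving J·Δ = −F gives Δ = (-1.292, -0.421).
Then the next iterate is (x, y)₁ = (1.208, 1.579).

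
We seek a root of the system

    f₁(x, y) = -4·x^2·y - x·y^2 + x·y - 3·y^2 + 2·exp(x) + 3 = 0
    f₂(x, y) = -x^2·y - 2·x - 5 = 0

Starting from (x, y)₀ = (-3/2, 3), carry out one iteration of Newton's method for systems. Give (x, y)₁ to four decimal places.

(-0.3657, 2.6401)

At (-3/2, 3): F = (-41.553740, -8.7500).
Jacobian J = [[-8·x·y - y^2 + y + 2·exp(x), -4·x^2 - 2·x·y + x - 6·y], [-2·x·y - 2, -x^2]].
At the point, J = [[30.446260, -19.5000], [7.0000, -2.2500]] (det J = 67.995914).
Solving J·Δ = −F gives Δ = (1.1343, -0.3599).
Then the next iterate is (x, y)₁ = (-0.3657, 2.6401).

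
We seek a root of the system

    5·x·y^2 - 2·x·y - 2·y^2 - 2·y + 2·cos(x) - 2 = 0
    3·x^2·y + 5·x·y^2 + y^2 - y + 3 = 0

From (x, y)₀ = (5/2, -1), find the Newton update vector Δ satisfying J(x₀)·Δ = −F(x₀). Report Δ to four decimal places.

At (5/2, -1): F = (13.897713, -1.2500).
Jacobian J = [[5·y^2 - 2·y - 2·sin(x), 10·x·y - 2·x - 4·y - 2], [6·x·y + 5·y^2, 3·x^2 + 10·x·y + 2·y - 1]].
At the point, J = [[5.803056, -28.0000], [-10.0000, -9.2500]] (det J = -333.678265).
Solving J·Δ = −F gives Δ = (-0.4902, 0.3948).

(-0.4902, 0.3948)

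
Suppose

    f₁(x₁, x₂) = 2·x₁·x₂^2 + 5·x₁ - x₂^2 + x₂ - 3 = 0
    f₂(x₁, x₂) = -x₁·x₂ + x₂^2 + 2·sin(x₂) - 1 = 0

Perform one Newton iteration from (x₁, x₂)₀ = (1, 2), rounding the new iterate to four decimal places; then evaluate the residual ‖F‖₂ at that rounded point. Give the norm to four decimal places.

At (1, 2): F = (8.0000, 2.818595).
Jacobian J = [[2·x₂^2 + 5, 4·x₁·x₂ - 2·x₂ + 1], [-x₂, -x₁ + 2·x₂ + 2·cos(x₂)]].
At the point, J = [[13.0000, 5.0000], [-2.0000, 2.167706]] (det J = 38.180182).
Solving J·Δ = −F gives Δ = (-0.0851, -1.3788).
Then the next iterate is (x₁, x₂)₁ = (0.9149, 0.6212).
Re-evaluating at (0.9149, 0.6212): F = (2.515911, -0.018424), so ‖F‖₂ = 2.5160.

2.5160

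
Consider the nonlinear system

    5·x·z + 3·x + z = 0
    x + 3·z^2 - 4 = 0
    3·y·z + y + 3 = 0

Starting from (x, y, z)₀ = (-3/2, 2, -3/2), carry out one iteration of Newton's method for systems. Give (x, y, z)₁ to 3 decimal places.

At (-3/2, 2, -3/2): F = (5.250, 1.250, -4.000).
Jacobian J = [[5·z + 3, 0, 5·x + 1], [1, 0, 6·z], [0, 3·z + 1, 3·y]].
At the point, J = [[-4.500, 0.000, -6.500], [1.000, 0.000, -9.000], [0.000, -3.500, 6.000]] (det J = 164.500).
Solving J·Δ = −F gives Δ = (0.832, -0.746, 0.231).
Then the next iterate is (x, y, z)₁ = (-0.668, 1.254, -1.269).

(-0.668, 1.254, -1.269)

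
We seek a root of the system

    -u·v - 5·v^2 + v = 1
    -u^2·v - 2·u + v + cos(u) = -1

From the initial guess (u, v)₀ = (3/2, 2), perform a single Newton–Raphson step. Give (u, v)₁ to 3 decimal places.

(1.152, 0.961)

At (3/2, 2): F = (-22.000, -4.42926).
Jacobian J = [[-v, -u - 10·v + 1], [-2·u·v - sin(u) - 2, -u^2 + 1]].
At the point, J = [[-2.000, -20.500], [-8.99749, -1.250]] (det J = -181.94865).
Solving J·Δ = −F gives Δ = (-0.348, -1.039).
Then the next iterate is (u, v)₁ = (1.152, 0.961).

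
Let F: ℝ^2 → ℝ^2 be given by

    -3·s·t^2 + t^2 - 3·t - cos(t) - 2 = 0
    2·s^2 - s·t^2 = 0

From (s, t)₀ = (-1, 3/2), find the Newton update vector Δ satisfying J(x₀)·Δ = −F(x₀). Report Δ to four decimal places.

(0.8335, 0.3198)

At (-1, 3/2): F = (2.429263, 4.2500).
Jacobian J = [[-3·t^2, -6·s·t + 2·t + sin(t) - 3], [4·s - t^2, -2·s·t]].
At the point, J = [[-6.7500, 9.997495], [-6.2500, 3.0000]] (det J = 42.234344).
Solving J·Δ = −F gives Δ = (0.8335, 0.3198).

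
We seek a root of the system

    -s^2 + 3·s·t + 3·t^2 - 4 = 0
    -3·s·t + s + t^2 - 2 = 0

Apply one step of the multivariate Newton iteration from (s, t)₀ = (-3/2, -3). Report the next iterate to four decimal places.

At (-3/2, -3): F = (34.2500, -8.0000).
Jacobian J = [[-2·s + 3·t, 3·s + 6·t], [-3·t + 1, -3·s + 2·t]].
At the point, J = [[-6.0000, -22.5000], [10.0000, -1.5000]] (det J = 234.0000).
Solving J·Δ = −F gives Δ = (0.9888, 1.2585).
Then the next iterate is (s, t)₁ = (-0.5112, -1.7415).

(-0.5112, -1.7415)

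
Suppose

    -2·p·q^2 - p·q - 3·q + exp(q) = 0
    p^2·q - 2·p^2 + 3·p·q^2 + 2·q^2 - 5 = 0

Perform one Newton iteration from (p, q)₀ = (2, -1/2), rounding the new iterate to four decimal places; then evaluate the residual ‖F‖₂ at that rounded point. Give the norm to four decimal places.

At (2, -1/2): F = (2.106531, -13.0000).
Jacobian J = [[-2·q^2 - q, -4·p·q - p + exp(q) - 3], [2·p·q - 4·p + 3·q^2, p^2 + 6·p·q + 4·q]].
At the point, J = [[0.0000, -0.393469], [-9.2500, -4.0000]] (det J = -3.639591).
Solving J·Δ = −F gives Δ = (-3.7205, 5.3537).
Then the next iterate is (p, q)₁ = (-1.7205, 4.8537).
Re-evaluating at (-1.7205, 4.8537): F = (203.068063, -71.032598), so ‖F‖₂ = 215.1331.

215.1331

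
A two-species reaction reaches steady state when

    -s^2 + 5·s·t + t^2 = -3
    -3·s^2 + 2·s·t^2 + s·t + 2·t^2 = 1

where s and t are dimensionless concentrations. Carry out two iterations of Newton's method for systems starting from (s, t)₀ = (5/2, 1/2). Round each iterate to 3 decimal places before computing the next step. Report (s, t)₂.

(0.201, -0.776)

At (5/2, 1/2): F = (3.250, -16.750).
Jacobian J = [[-2·s + 5·t, 5·s + 2·t], [-6·s + 2·t^2 + t, 4·s·t + s + 4·t]].
At the point, J = [[-2.500, 13.500], [-14.000, 9.500]] (det J = 165.250).
Solving J·Δ = −F gives Δ = (-1.555, -0.529).
Then the next iterate is (s, t)₁ = (0.945, -0.029).
Round to (0.945, -0.029) and repeat: F = (1.97079, -3.70321), J = [[-2.035, 4.667], [-5.69732, 0.71938]].
Δ = (-0.744, -0.747), so (s, t)₂ = (0.201, -0.776).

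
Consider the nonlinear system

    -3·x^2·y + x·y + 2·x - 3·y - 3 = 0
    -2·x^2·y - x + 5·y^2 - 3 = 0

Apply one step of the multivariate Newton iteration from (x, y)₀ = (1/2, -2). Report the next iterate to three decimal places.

(0.188, -1.192)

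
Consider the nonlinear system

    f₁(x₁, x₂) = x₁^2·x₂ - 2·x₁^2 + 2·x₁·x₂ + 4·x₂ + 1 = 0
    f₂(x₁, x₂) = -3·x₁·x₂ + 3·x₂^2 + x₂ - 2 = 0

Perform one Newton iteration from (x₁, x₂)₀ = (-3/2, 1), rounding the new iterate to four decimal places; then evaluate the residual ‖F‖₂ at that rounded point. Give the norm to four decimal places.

At (-3/2, 1): F = (-0.2500, 6.5000).
Jacobian J = [[2·x₁·x₂ - 4·x₁ + 2·x₂, x₁^2 + 2·x₁ + 4], [-3·x₂, -3·x₁ + 6·x₂ + 1]].
At the point, J = [[5.0000, 3.2500], [-3.0000, 11.5000]] (det J = 67.2500).
Solving J·Δ = −F gives Δ = (0.3569, -0.4721).
Then the next iterate is (x₁, x₂)₁ = (-1.1431, 0.5279).
Re-evaluating at (-1.1431, 0.5279): F = (-0.018845, 1.174263), so ‖F‖₂ = 1.1744.

1.1744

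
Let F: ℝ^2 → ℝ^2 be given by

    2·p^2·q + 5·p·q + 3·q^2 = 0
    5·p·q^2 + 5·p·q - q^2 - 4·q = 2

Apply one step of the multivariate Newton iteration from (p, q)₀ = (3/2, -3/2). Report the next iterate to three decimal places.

(0.875, -1.185)

At (3/2, -3/2): F = (-11.250, 7.375).
Jacobian J = [[4·p·q + 5·q, 2·p^2 + 5·p + 6·q], [5·q^2 + 5·q, 10·p·q + 5·p - 2·q - 4]].
At the point, J = [[-16.500, 3.000], [3.750, -16.000]] (det J = 252.750).
Solving J·Δ = −F gives Δ = (-0.625, 0.315).
Then the next iterate is (p, q)₁ = (0.875, -1.185).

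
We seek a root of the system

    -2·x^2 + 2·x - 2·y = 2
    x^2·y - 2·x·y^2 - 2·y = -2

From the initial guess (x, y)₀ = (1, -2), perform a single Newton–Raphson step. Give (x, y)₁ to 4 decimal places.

At (1, -2): F = (2.0000, -4.0000).
Jacobian J = [[-4·x + 2, -2], [2·x·y - 2·y^2, x^2 - 4·x·y - 2]].
At the point, J = [[-2.0000, -2.0000], [-12.0000, 7.0000]] (det J = -38.0000).
Solving J·Δ = −F gives Δ = (0.1579, 0.8421).
Then the next iterate is (x, y)₁ = (1.1579, -1.1579).

(1.1579, -1.1579)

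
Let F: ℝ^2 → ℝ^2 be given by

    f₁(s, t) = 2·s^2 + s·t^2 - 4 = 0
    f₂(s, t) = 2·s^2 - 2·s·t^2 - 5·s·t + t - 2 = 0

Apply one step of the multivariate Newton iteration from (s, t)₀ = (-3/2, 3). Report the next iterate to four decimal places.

(-0.9457, 1.7403)

At (-3/2, 3): F = (-13.0000, 55.0000).
Jacobian J = [[4·s + t^2, 2·s·t], [4·s - 2·t^2 - 5·t, -4·s·t - 5·s + 1]].
At the point, J = [[3.0000, -9.0000], [-39.0000, 26.5000]] (det J = -271.5000).
Solving J·Δ = −F gives Δ = (0.5543, -1.2597).
Then the next iterate is (s, t)₁ = (-0.9457, 1.7403).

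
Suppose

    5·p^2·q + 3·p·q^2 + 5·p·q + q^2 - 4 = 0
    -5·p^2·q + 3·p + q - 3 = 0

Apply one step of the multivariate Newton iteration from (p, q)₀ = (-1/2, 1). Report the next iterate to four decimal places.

At (-1/2, 1): F = (-5.7500, -4.7500).
Jacobian J = [[10·p·q + 3·q^2 + 5·q, 5·p^2 + 6·p·q + 5·p + 2·q], [-10·p·q + 3, -5·p^2 + 1]].
At the point, J = [[3.0000, -2.2500], [8.0000, -0.2500]] (det J = 17.2500).
Solving J·Δ = −F gives Δ = (0.5362, -1.8406).
Then the next iterate is (p, q)₁ = (0.0362, -0.8406).

(0.0362, -0.8406)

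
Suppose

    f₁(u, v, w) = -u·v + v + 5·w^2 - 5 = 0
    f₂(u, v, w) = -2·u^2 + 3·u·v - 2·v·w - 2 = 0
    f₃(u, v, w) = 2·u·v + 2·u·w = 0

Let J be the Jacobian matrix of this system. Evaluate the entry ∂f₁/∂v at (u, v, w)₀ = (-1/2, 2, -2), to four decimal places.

1.5000

∂f₁/∂v = -u + 1.
At (-1/2, 2, -2) this is 1.5000.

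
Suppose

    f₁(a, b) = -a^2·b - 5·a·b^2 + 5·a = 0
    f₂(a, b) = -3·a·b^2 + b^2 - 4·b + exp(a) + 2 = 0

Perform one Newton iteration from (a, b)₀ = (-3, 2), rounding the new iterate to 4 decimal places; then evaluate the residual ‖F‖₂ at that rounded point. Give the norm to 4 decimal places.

11.6721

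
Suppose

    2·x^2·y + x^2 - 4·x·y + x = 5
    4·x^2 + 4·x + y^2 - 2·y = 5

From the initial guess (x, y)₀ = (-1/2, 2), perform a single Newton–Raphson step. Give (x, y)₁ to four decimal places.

(0.1042, 5.0000)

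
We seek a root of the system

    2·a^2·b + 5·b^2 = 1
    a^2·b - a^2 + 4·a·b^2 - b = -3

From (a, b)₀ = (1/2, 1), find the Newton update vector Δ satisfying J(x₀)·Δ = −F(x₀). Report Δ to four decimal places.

(-0.7711, -0.2817)

At (1/2, 1): F = (4.5000, 4.0000).
Jacobian J = [[4·a·b, 2·a^2 + 10·b], [2·a·b - 2·a + 4·b^2, a^2 + 8·a·b - 1]].
At the point, J = [[2.0000, 10.5000], [4.0000, 3.2500]] (det J = -35.5000).
Solving J·Δ = −F gives Δ = (-0.7711, -0.2817).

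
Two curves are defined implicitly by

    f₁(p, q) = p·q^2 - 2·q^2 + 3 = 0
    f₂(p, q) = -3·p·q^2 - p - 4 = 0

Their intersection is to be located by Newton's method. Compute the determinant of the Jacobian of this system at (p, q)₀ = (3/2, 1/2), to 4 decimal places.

-2.0000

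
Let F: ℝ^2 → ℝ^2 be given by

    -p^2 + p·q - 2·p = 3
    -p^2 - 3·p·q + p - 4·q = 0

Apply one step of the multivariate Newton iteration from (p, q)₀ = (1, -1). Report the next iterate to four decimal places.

At (1, -1): F = (-7.0000, 7.0000).
Jacobian J = [[-2·p + q - 2, p], [-2·p - 3·q + 1, -3·p - 4]].
At the point, J = [[-5.0000, 1.0000], [2.0000, -7.0000]] (det J = 33.0000).
Solving J·Δ = −F gives Δ = (-1.2727, 0.6364).
Then the next iterate is (p, q)₁ = (-0.2727, -0.3636).

(-0.2727, -0.3636)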